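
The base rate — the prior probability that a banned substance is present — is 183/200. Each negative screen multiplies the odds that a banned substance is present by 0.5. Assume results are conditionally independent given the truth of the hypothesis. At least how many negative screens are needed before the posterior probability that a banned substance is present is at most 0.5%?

Prior odds = 0.915/0.085 = 183/17.
Likelihood ratio per negative screen = 0.5.
Target posterior odds = 0.005/0.995 = 1/199.
Need (183/17) × 0.5ⁿ ≤ 1/199, i.e. 0.5ⁿ ≤ 17/36417.
0.5¹¹ = 1/2048 is still above 17/36417 but 0.5¹² = 1/4096 is at or below it, so n = 12.

12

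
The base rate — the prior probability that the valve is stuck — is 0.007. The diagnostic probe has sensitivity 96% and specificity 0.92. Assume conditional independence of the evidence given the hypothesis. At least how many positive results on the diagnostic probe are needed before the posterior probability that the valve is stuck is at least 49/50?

4

Prior odds: 0.007 ÷ 0.993 = 7/993.
False-positive rate = 1 − 0.92 = 0.08; likelihood ratio of a positive = 0.96/0.08 = 12.
Target posterior odds = 0.98/0.02 = 49.
Require 12ⁿ ≥ 49 ÷ (7/993) = 6951.
12³ = 1728 falls short of 6951 but 12⁴ = 20736 reaches it, so n = 4.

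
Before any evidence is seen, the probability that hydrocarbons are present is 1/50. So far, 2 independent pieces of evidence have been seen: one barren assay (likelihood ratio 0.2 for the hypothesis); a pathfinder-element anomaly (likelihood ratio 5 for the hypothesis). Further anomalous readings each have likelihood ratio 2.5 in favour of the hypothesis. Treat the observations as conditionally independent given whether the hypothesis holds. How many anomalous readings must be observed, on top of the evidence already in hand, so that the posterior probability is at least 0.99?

Prior odds = 0.02/0.98 = 1/49.
Combined Bayes factor of the evidence already in hand = 0.2 × 5 = 1.
Odds after that evidence = (1/49) × 1 = 1/49.
Target odds = 0.99/0.01 = 99.
Need 2.5ⁿ ≥ 99 ÷ (1/49) = 4851.
2.5⁹ = 1953125/512 falls short of 4851 but 2.5¹⁰ = 9765625/1024 reaches it, so n = 10.

10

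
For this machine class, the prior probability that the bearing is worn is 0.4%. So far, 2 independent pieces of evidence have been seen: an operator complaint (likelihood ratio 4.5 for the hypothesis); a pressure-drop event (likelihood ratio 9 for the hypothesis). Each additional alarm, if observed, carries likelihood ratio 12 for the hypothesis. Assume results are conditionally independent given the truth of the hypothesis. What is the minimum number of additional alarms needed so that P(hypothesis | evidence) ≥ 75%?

2

Prior odds = 0.004/0.996 = 1/249.
Combined Bayes factor of the evidence already in hand = 4.5 × 9 = 40.5.
Odds after that evidence = (1/249) × 40.5 = 27/166.
Target odds = 0.75/0.25 = 3.
Need 12ⁿ ≥ 3 ÷ (27/166) = 166/9.
12¹ = 12 falls short of 166/9 but 12² = 144 reaches it, so n = 2.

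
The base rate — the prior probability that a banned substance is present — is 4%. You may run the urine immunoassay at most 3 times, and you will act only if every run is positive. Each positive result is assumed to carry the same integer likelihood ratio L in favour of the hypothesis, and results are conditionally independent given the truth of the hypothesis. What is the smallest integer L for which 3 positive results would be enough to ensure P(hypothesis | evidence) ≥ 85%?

Prior odds = 0.04/0.96 = 1/24.
Target odds = 0.85/0.15 = 17/3.
Need L³ ≥ 17/3 ÷ (1/24) = 136.
5³ = 125 < 136 ≤ 216 = 6³, so L = 6.

6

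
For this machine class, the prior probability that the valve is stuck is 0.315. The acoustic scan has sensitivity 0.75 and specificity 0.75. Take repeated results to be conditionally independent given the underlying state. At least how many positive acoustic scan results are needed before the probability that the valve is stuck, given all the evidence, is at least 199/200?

Prior odds: 0.315 ÷ 0.685 = 63/137.
False-positive rate = 1 − 0.75 = 0.25; likelihood ratio of a positive = 0.75/0.25 = 3.
Target odds: 0.995 ÷ 0.005 = 199.
Require 3ⁿ ≥ 199 ÷ (63/137) = 27263/63.
3⁵ = 243 falls short of 27263/63 but 3⁶ = 729 reaches it, so n = 6.

6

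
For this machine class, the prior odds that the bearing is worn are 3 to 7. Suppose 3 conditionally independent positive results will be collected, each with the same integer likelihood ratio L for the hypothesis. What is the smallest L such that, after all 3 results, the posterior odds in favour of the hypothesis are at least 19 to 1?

Prior odds = 3/7.
Target odds = 19.
Need L³ ≥ 19 ÷ (3/7) = 133/3.
3³ = 27 < 133/3 ≤ 64 = 4³, so L = 4.

4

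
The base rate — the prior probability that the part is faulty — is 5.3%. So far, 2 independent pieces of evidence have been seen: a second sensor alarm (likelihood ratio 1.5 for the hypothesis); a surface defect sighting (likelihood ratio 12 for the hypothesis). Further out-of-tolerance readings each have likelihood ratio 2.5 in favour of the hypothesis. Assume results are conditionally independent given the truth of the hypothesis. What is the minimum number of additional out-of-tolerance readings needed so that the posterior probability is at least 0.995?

6

Prior odds = 0.053/0.947 = 53/947.
Combined Bayes factor of the evidence already in hand = 1.5 × 12 = 18.
Odds after that evidence = (53/947) × 18 = 954/947.
Target odds = 0.995/0.005 = 199.
Need 2.5ⁿ ≥ 199 ÷ (954/947) = 188453/954.
2.5⁵ = 97.65625 falls short of 188453/954 but 2.5⁶ = 244.140625 reaches it, so n = 6.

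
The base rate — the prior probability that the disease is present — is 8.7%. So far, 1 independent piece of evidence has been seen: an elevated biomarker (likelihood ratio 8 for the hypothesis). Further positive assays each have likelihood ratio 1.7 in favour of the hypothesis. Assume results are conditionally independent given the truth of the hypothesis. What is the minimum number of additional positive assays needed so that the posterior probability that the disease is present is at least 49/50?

8

Prior odds = 0.087/0.913 = 87/913.
Bayes factor of the evidence already in hand = 8.
Odds after that evidence = (87/913) × 8 = 696/913.
Target odds = 0.98/0.02 = 49.
Need 1.7ⁿ ≥ 49 ÷ (696/913) = 44737/696.
1.7⁷ = 410338673/10000000 falls short of 44737/696 but 1.7⁸ ≈69.7576 reaches it, so n = 8.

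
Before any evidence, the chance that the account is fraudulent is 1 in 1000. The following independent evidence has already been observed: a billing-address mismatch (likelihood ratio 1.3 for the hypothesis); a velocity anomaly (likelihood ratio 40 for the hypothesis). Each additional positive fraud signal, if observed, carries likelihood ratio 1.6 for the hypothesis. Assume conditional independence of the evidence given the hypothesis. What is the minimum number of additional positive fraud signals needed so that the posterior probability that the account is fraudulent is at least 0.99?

17

Prior odds = 0.001/0.999 = 1/999.
Combined Bayes factor of the evidence already in hand = 1.3 × 40 = 52.
Odds after that evidence = (1/999) × 52 = 52/999.
Target odds = 0.99/0.01 = 99.
Need 1.6ⁿ ≥ 99 ÷ (52/999) = 98901/52.
1.6¹⁶ ≈1844.67 falls short of 98901/52 but 1.6¹⁷ ≈2951.48 reaches it, so n = 17.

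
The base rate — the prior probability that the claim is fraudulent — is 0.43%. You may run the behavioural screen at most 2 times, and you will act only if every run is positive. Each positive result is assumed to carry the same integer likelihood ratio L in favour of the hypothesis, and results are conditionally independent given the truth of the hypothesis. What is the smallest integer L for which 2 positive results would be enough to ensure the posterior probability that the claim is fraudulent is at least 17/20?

37

Prior odds = 0.0043/0.9957 = 43/9957.
Target odds = 0.85/0.15 = 17/3.
Need L² ≥ 17/3 ÷ (43/9957) = 56423/43.
36² = 1296 < 56423/43 ≤ 1369 = 37², so L = 37.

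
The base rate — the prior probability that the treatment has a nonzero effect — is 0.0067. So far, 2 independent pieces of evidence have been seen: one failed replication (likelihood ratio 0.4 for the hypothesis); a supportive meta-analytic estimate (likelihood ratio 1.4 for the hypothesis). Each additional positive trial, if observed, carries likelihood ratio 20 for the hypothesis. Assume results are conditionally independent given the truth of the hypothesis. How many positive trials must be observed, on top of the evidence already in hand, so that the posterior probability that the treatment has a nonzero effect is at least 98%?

Prior odds = 0.0067/0.9933 = 67/9933.
Combined Bayes factor of the evidence already in hand = 0.4 × 1.4 = 0.56.
Odds after that evidence = (67/9933) × 0.56 = 134/35475.
Target odds = 0.98/0.02 = 49.
Need 20ⁿ ≥ 49 ÷ (134/35475) = 1738275/134.
20³ = 8000 falls short of 1738275/134 but 20⁴ = 160000 reaches it, so n = 4.

4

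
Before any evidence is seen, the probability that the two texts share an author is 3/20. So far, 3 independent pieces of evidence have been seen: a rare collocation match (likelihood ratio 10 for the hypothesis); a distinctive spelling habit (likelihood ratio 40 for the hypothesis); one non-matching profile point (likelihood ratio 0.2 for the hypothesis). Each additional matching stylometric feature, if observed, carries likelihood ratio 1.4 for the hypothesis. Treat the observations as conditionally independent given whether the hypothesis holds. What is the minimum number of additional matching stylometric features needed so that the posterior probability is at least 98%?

4

Prior odds = 0.15/0.85 = 3/17.
Combined Bayes factor of the evidence already in hand = 10 × 40 × 0.2 = 80.
Odds after that evidence = (3/17) × 80 = 240/17.
Target odds = 0.98/0.02 = 49.
Need 1.4ⁿ ≥ 49 ÷ (240/17) = 833/240.
1.4³ = 2.744 falls short of 833/240 but 1.4⁴ = 3.8416 reaches it, so n = 4.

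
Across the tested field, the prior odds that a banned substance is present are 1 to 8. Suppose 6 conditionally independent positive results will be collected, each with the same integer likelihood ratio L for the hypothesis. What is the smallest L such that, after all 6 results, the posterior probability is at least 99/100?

4

Prior odds = 0.125.
Target odds = 0.99/0.01 = 99.
Need L⁶ ≥ 99 ÷ 0.125 = 792.
3⁶ = 729 < 792 ≤ 4096 = 4⁶, so L = 4.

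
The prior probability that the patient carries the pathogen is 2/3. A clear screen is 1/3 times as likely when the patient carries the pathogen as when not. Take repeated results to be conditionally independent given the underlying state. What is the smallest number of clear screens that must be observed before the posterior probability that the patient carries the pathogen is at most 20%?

2

Prior odds: (2/3) ÷ (1/3) = 2.
Likelihood ratio per clear screen = 1/3.
Target odds: 0.2 ÷ 0.8 = 0.25.
Need 2 × (1/3)ⁿ ≤ 0.25, i.e. (1/3)ⁿ ≤ 0.125.
(1/3)¹ = 1/3 is still above 0.125 but (1/3)² = 1/9 is at or below it, so n = 2.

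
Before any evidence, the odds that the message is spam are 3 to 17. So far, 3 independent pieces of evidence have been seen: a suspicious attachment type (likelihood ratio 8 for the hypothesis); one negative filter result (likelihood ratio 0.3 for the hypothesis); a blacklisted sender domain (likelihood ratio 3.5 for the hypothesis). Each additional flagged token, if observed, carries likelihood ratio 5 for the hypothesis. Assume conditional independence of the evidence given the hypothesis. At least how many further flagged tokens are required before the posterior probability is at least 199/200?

Prior odds = 3/17.
Combined Bayes factor of the evidence already in hand = 8 × 0.3 × 3.5 = 8.4.
Odds after that evidence = (3/17) × 8.4 = 126/85.
Target odds = 0.995/0.005 = 199.
Need 5ⁿ ≥ 199 ÷ (126/85) = 16915/126.
5³ = 125 falls short of 16915/126 but 5⁴ = 625 reaches it, so n = 4.

4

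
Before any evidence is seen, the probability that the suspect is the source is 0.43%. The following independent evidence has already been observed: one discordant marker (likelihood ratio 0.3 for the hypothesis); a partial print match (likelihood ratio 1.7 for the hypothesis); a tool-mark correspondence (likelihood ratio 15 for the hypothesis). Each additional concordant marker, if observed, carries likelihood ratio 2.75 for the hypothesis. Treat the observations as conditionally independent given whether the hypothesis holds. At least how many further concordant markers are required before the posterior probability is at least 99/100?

Prior odds = 0.0043/0.9957 = 43/9957.
Combined Bayes factor of the evidence already in hand = 0.3 × 1.7 × 15 = 7.65.
Odds after that evidence = (43/9957) × 7.65 = 2193/66380.
Target odds = 0.99/0.01 = 99.
Need 2.75ⁿ ≥ 99 ÷ (2193/66380) = 2190540/731.
2.75⁷ = 19487171/16384 falls short of 2190540/731 but 2.75⁸ = 214358881/65536 reaches it, so n = 8.

8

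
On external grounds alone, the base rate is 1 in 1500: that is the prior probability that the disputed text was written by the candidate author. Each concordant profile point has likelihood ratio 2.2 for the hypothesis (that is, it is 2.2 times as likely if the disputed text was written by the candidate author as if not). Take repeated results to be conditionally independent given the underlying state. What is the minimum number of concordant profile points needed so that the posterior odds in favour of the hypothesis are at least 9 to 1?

13

Prior odds = (1/1500)/(1499/1500) = 1/1499.
Likelihood ratio per concordant profile point = 2.2.
Target odds = 9.
Require 2.2ⁿ ≥ 9 ÷ (1/1499) = 13491.
2.2¹² ≈12855 falls short of 13491 but 2.2¹³ ≈28281 reaches it, so n = 13.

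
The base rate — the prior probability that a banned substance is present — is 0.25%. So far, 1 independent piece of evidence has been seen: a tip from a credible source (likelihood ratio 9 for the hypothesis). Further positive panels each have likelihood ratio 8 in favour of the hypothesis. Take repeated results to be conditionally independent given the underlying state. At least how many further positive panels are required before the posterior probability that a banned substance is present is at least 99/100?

5

Prior odds = 0.0025/0.9975 = 1/399.
Bayes factor of the evidence already in hand = 9.
Odds after that evidence = (1/399) × 9 = 3/133.
Target odds = 0.99/0.01 = 99.
Need 8ⁿ ≥ 99 ÷ (3/133) = 4389.
8⁴ = 4096 falls short of 4389 but 8⁵ = 32768 reaches it, so n = 5.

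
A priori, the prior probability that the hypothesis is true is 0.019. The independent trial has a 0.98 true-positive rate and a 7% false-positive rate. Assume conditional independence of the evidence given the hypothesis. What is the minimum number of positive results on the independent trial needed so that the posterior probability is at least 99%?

Prior odds = 0.019/0.981 = 19/981.
Likelihood ratio of a positive result = 0.98/0.07 = 14.
Target posterior odds = 0.99/0.01 = 99.
Require 14ⁿ ≥ 99 ÷ (19/981) = 97119/19.
14³ = 2744 falls short of 97119/19 but 14⁴ = 38416 reaches it, so n = 4.

4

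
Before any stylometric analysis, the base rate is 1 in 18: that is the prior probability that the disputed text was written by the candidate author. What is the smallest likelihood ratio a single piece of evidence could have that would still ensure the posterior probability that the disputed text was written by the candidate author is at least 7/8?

119

Prior odds = (1/18)/(17/18) = 1/17.
Target odds = 0.875/0.125 = 7.
Required Bayes factor = 7 ÷ (1/17) = 119.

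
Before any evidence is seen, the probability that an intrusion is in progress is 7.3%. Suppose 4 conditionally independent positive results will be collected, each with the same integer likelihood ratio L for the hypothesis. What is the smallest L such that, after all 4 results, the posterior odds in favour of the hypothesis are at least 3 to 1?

Prior odds = 0.073/0.927 = 73/927.
Target odds = 3.
Need L⁴ ≥ 3 ÷ (73/927) = 2781/73.
2⁴ = 16 < 2781/73 ≤ 81 = 3⁴, so L = 3.

3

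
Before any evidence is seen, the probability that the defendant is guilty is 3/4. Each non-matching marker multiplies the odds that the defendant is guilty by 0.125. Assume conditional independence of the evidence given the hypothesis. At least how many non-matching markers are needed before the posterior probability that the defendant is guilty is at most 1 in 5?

2

Prior odds = 0.75/0.25 = 3.
Likelihood ratio per non-matching marker = 0.125.
Target odds: 0.2 ÷ 0.8 = 0.25.
Need 3 × 0.125ⁿ ≤ 0.25, i.e. 0.125ⁿ ≤ 1/12.
0.125¹ = 0.125 is still above 1/12 but 0.125² = 0.015625 is at or below it, so n = 2.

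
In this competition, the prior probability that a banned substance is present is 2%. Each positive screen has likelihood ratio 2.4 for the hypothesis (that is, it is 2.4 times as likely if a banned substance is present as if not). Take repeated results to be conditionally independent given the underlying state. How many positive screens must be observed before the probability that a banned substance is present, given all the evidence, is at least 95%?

Prior odds: 0.02 ÷ 0.98 = 1/49.
Likelihood ratio per positive screen = 2.4.
Target posterior odds = 0.95/0.05 = 19.
Require 2.4ⁿ ≥ 19 ÷ (1/49) = 931.
2.4⁷ = 35831808/78125 falls short of 931 but 2.4⁸ = 429981696/390625 reaches it, so n = 8.

8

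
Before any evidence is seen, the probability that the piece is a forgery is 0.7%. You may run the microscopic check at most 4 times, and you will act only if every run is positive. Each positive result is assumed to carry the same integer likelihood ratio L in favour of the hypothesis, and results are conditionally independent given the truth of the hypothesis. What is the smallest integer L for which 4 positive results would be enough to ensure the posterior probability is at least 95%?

8

Prior odds = 0.007/0.993 = 7/993.
Target odds = 0.95/0.05 = 19.
Need L⁴ ≥ 19 ÷ (7/993) = 18867/7.
7⁴ = 2401 < 18867/7 ≤ 4096 = 8⁴, so L = 8.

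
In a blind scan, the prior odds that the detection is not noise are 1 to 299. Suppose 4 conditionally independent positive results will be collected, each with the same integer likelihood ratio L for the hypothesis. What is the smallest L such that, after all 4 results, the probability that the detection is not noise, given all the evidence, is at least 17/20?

Prior odds = 1/299.
Target odds = 0.85/0.15 = 17/3.
Need L⁴ ≥ 17/3 ÷ (1/299) = 5083/3.
6⁴ = 1296 < 5083/3 ≤ 2401 = 7⁴, so L = 7.

7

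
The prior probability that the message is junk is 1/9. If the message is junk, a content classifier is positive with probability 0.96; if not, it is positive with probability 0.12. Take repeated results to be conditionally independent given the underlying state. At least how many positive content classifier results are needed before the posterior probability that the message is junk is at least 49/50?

3

Prior odds = (1/9)/(8/9) = 0.125.
Likelihood ratio of a positive = 0.96/0.12 = 8.
Target posterior odds = 0.98/0.02 = 49.
Need 0.125 × 8ⁿ ≥ 49, i.e. 8ⁿ ≥ 392.
8² = 64 falls short of 392 but 8³ = 512 reaches it, so n = 3.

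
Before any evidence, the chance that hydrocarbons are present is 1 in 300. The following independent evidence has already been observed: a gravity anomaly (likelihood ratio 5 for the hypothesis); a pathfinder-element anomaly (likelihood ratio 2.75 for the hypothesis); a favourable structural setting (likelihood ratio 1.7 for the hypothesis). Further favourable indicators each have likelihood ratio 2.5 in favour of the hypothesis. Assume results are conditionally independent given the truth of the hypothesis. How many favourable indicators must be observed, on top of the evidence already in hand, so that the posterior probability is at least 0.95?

6

Prior odds = (1/300)/(299/300) = 1/299.
Combined Bayes factor of the evidence already in hand = 5 × 2.75 × 1.7 = 23.375.
Odds after that evidence = (1/299) × 23.375 = 187/2392.
Target odds = 0.95/0.05 = 19.
Need 2.5ⁿ ≥ 19 ÷ (187/2392) = 45448/187.
2.5⁵ = 97.65625 falls short of 45448/187 but 2.5⁶ = 244.140625 reaches it, so n = 6.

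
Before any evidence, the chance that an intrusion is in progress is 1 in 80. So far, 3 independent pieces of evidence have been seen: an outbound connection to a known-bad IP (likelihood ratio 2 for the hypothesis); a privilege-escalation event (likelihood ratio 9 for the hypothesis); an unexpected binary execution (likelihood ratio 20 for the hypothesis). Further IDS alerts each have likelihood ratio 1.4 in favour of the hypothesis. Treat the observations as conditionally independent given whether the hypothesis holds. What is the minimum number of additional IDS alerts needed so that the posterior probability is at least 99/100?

10

Prior odds = 0.0125/0.9875 = 1/79.
Combined Bayes factor of the evidence already in hand = 2 × 9 × 20 = 360.
Odds after that evidence = (1/79) × 360 = 360/79.
Target odds = 0.99/0.01 = 99.
Need 1.4ⁿ ≥ 99 ÷ (360/79) = 21.725.
1.4⁹ = 40353607/1953125 falls short of 21.725 but 1.4¹⁰ = 282475249/9765625 reaches it, so n = 10.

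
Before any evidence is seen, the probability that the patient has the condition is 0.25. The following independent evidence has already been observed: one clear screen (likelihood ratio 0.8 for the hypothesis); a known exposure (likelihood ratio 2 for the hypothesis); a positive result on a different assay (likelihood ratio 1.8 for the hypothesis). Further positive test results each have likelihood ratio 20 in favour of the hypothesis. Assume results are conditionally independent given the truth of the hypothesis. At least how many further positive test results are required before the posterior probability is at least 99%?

2

Prior odds = 0.25/0.75 = 1/3.
Combined Bayes factor of the evidence already in hand = 0.8 × 2 × 1.8 = 2.88.
Odds after that evidence = (1/3) × 2.88 = 0.96.
Target odds = 0.99/0.01 = 99.
Need 20ⁿ ≥ 99 ÷ 0.96 = 103.125.
20¹ = 20 falls short of 103.125 but 20² = 400 reaches it, so n = 2.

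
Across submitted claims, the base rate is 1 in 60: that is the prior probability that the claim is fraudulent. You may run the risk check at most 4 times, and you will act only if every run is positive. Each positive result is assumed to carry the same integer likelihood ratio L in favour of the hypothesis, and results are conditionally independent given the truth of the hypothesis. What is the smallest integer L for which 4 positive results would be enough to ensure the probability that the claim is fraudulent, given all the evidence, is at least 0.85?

Prior odds = (1/60)/(59/60) = 1/59.
Target odds = 0.85/0.15 = 17/3.
Need L⁴ ≥ 17/3 ÷ (1/59) = 1003/3.
4⁴ = 256 < 1003/3 ≤ 625 = 5⁴, so L = 5.

5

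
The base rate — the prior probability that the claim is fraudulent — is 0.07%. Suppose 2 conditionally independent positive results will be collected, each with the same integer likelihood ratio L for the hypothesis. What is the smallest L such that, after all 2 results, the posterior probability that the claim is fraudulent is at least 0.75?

Prior odds = 0.0007/0.9993 = 7/9993.
Target odds = 0.75/0.25 = 3.
Need L² ≥ 3 ÷ (7/9993) = 29979/7.
65² = 4225 < 29979/7 ≤ 4356 = 66², so L = 66.

66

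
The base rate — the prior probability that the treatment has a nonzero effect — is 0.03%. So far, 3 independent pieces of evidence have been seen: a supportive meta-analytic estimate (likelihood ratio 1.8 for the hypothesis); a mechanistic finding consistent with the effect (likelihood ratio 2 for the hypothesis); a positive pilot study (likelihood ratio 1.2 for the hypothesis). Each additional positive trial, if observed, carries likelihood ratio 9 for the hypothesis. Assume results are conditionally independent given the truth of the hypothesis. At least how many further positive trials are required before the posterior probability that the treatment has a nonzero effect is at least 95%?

5

Prior odds = 0.0003/0.9997 = 3/9997.
Combined Bayes factor of the evidence already in hand = 1.8 × 2 × 1.2 = 4.32.
Odds after that evidence = (3/9997) × 4.32 = 324/249925.
Target odds = 0.95/0.05 = 19.
Need 9ⁿ ≥ 19 ÷ (324/249925) = 4748575/324.
9⁴ = 6561 falls short of 4748575/324 but 9⁵ = 59049 reaches it, so n = 5.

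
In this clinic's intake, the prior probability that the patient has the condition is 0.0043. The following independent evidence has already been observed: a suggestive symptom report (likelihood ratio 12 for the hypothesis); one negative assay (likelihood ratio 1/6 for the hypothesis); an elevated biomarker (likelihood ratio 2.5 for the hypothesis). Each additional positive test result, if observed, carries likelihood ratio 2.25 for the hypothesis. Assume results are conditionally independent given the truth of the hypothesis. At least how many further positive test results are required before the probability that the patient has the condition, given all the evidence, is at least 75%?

Prior odds = 0.0043/0.9957 = 43/9957.
Combined Bayes factor of the evidence already in hand = 12 × (1/6) × 2.5 = 5.
Odds after that evidence = (43/9957) × 5 = 215/9957.
Target odds = 0.75/0.25 = 3.
Need 2.25ⁿ ≥ 3 ÷ (215/9957) = 29871/215.
2.25⁶ = 531441/4096 falls short of 29871/215 but 2.25⁷ = 4782969/16384 reaches it, so n = 7.

7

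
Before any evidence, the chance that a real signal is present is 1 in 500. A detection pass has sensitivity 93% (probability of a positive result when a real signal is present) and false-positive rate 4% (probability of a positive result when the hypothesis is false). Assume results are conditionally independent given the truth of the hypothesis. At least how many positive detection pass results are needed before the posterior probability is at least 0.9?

3

Prior odds: 0.002 ÷ 0.998 = 1/499.
Likelihood ratio of a positive result = 0.93/0.04 = 23.25.
Target odds: 0.9 ÷ 0.1 = 9.
Need (1/499) × 23.25ⁿ ≥ 9, i.e. 23.25ⁿ ≥ 4491.
23.25² = 540.5625 falls short of 4491 but 23.25³ = 804357/64 reaches it, so n = 3.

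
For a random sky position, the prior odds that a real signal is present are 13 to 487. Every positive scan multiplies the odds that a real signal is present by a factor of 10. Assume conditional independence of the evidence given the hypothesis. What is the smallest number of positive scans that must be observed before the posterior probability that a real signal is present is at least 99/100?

4

Prior odds = 13/487.
Likelihood ratio per positive scan = 10.
Target odds: 0.99 ÷ 0.01 = 99.
Require 10ⁿ ≥ 99 ÷ (13/487) = 48213/13.
10³ = 1000 falls short of 48213/13 but 10⁴ = 10000 reaches it, so n = 4.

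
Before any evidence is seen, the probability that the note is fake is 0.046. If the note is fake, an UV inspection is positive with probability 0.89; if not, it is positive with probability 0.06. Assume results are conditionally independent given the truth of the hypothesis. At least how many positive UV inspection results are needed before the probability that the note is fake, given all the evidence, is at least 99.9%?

4

Prior odds: 0.046 ÷ 0.954 = 23/477.
Likelihood ratio of a positive = 0.89/0.06 = 89/6.
Target posterior odds = 0.999/0.001 = 999.
Need (23/477) × (89/6)ⁿ ≥ 999, i.e. (89/6)ⁿ ≥ 476523/23.
(89/6)³ = 704969/216 falls short of 476523/23 but (89/6)⁴ = 62742241/1296 reaches it, so n = 4.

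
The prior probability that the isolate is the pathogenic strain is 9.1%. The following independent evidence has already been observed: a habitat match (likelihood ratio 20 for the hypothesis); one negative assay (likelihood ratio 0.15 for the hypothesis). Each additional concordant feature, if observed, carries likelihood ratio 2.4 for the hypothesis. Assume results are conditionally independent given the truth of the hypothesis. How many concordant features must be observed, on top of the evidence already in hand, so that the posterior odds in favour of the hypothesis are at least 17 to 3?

Prior odds = 0.091/0.909 = 91/909.
Combined Bayes factor of the evidence already in hand = 20 × 0.15 = 3.
Odds after that evidence = (91/909) × 3 = 91/303.
Target odds = 17/3.
Need 2.4ⁿ ≥ 17/3 ÷ (91/303) = 1717/91.
2.4³ = 13.824 falls short of 1717/91 but 2.4⁴ = 33.1776 reaches it, so n = 4.

4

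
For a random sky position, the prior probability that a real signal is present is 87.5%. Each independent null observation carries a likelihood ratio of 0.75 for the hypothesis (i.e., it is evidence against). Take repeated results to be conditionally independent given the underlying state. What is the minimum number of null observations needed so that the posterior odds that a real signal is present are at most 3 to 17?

Prior odds = 0.875/0.125 = 7.
Likelihood ratio per null observation = 0.75.
Target odds = 3/17.
Require 0.75ⁿ ≤ 3/17 ÷ 7 = 3/119.
0.75¹² = 531441/16777216 is still above 3/119 but 0.75¹³ = 1594323/67108864 is at or below it, so n = 13.

13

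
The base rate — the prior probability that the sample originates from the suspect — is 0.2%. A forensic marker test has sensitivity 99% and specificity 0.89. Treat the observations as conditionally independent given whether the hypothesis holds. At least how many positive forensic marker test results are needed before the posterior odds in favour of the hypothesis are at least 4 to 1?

Prior odds: 0.002 ÷ 0.998 = 1/499.
False-positive rate = 1 − 0.89 = 0.11; likelihood ratio of a positive = 0.99/0.11 = 9.
Target odds = 4.
Need (1/499) × 9ⁿ ≥ 4, i.e. 9ⁿ ≥ 1996.
9³ = 729 falls short of 1996 but 9⁴ = 6561 reaches it, so n = 4.

4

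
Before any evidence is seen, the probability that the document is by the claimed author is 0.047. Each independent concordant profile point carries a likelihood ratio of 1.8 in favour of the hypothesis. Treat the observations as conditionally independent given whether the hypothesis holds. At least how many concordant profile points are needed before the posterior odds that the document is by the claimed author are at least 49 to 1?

Prior odds = 0.047/0.953 = 47/953.
Likelihood ratio per concordant profile point = 1.8.
Target odds = 49.
Require 1.8ⁿ ≥ 49 ÷ (47/953) = 46697/47.
1.8¹¹ ≈642.684 falls short of 46697/47 but 1.8¹² ≈1156.83 reaches it, so n = 12.

12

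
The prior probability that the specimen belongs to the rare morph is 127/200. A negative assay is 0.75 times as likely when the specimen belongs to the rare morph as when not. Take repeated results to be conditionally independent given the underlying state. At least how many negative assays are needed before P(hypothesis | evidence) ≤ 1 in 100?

18

Prior odds = 0.635/0.365 = 127/73.
Likelihood ratio per negative assay = 0.75.
Target odds: 0.01 ÷ 0.99 = 1/99.
Require 0.75ⁿ ≤ 1/99 ÷ (127/73) = 73/12573.
0.75¹⁷ ≈0.00751695 is still above 73/12573 but 0.75¹⁸ ≈0.00563771 is at or below it, so n = 18.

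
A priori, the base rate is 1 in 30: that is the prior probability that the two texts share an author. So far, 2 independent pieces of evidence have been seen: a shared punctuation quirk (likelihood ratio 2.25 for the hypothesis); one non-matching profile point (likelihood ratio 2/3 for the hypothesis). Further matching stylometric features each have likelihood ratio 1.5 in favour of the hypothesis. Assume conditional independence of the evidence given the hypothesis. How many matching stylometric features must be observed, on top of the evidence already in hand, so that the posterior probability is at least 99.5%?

21

Prior odds = (1/30)/(29/30) = 1/29.
Combined Bayes factor of the evidence already in hand = 2.25 × (2/3) = 1.5.
Odds after that evidence = (1/29) × 1.5 = 3/58.
Target odds = 0.995/0.005 = 199.
Need 1.5ⁿ ≥ 199 ÷ (3/58) = 11542/3.
1.5²⁰ ≈3325.26 falls short of 11542/3 but 1.5²¹ ≈4987.89 reaches it, so n = 21.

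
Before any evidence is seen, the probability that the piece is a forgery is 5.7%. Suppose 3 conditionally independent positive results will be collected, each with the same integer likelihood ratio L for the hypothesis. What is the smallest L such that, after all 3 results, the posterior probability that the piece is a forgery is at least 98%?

Prior odds = 0.057/0.943 = 57/943.
Target odds = 0.98/0.02 = 49.
Need L³ ≥ 49 ÷ (57/943) = 46207/57.
9³ = 729 < 46207/57 ≤ 1000 = 10³, so L = 10.

10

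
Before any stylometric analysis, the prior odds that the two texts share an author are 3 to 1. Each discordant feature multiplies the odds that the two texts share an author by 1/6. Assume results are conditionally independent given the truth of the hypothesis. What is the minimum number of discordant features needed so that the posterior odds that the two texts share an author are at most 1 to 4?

Prior odds = 3.
Likelihood ratio per discordant feature = 1/6.
Target odds = 0.25.
Need 3 × (1/6)ⁿ ≤ 0.25, i.e. (1/6)ⁿ ≤ 1/12.
(1/6)¹ = 1/6 is still above 1/12 but (1/6)² = 1/36 is at or below it, so n = 2.

2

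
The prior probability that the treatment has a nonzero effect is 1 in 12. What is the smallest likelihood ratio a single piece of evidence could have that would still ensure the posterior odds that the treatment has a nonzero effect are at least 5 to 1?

Prior odds = (1/12)/(11/12) = 1/11.
Target odds = 5.
Required Bayes factor = 5 ÷ (1/11) = 55.

55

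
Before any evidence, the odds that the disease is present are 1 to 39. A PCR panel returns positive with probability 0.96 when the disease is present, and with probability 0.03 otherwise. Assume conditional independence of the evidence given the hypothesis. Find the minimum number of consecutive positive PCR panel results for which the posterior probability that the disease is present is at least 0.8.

2

Prior odds = 1/39.
Likelihood ratio of a positive result = 0.96/0.03 = 32.
Target posterior odds = 0.8/0.2 = 4.
Need (1/39) × 32ⁿ ≥ 4, i.e. 32ⁿ ≥ 156.
32¹ = 32 falls short of 156 but 32² = 1024 reaches it, so n = 2.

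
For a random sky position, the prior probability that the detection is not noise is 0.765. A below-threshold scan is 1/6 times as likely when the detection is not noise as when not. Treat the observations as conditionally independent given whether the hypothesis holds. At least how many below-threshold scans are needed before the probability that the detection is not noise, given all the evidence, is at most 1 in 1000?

5

Prior odds: 0.765 ÷ 0.235 = 153/47.
Likelihood ratio per below-threshold scan = 1/6.
Target odds: 0.001 ÷ 0.999 = 1/999.
Need (153/47) × (1/6)ⁿ ≤ 1/999, i.e. (1/6)ⁿ ≤ 47/152847.
(1/6)⁴ = 1/1296 is still above 47/152847 but (1/6)⁵ = 1/7776 is at or below it, so n = 5.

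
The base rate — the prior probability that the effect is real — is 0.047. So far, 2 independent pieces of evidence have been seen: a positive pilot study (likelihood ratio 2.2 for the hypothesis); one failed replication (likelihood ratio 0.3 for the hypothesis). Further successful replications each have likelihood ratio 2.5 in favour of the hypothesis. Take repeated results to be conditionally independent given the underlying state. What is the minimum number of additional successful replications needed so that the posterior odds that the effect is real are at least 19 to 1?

7

Prior odds = 0.047/0.953 = 47/953.
Combined Bayes factor of the evidence already in hand = 2.2 × 0.3 = 0.66.
Odds after that evidence = (47/953) × 0.66 = 1551/47650.
Target odds = 19.
Need 2.5ⁿ ≥ 19 ÷ (1551/47650) = 905350/1551.
2.5⁶ = 244.140625 falls short of 905350/1551 but 2.5⁷ = 610.3515625 reaches it, so n = 7.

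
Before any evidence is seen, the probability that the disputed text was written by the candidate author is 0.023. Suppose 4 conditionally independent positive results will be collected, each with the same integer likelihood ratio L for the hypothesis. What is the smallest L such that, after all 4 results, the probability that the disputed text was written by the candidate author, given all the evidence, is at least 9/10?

Prior odds = 0.023/0.977 = 23/977.
Target odds = 0.9/0.1 = 9.
Need L⁴ ≥ 9 ÷ (23/977) = 8793/23.
4⁴ = 256 < 8793/23 ≤ 625 = 5⁴, so L = 5.

5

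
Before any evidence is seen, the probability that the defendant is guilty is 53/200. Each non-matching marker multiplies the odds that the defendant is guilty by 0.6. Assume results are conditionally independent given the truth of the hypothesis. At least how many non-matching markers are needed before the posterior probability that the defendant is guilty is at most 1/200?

Prior odds: 0.265 ÷ 0.735 = 53/147.
Likelihood ratio per non-matching marker = 0.6.
Target posterior odds = 0.005/0.995 = 1/199.
Need (53/147) × 0.6ⁿ ≤ 1/199, i.e. 0.6ⁿ ≤ 147/10547.
0.6⁸ = 6561/390625 is still above 147/10547 but 0.6⁹ = 19683/1953125 is at or below it, so n = 9.

9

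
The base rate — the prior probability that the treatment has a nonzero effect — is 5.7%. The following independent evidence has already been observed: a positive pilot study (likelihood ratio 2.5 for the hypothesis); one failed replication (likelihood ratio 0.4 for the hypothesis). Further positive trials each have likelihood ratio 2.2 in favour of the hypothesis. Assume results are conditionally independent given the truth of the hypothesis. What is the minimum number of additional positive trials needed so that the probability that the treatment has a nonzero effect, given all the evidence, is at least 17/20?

6

Prior odds = 0.057/0.943 = 57/943.
Combined Bayes factor of the evidence already in hand = 2.5 × 0.4 = 1.
Odds after that evidence = (57/943) × 1 = 57/943.
Target odds = 0.85/0.15 = 17/3.
Need 2.2ⁿ ≥ 17/3 ÷ (57/943) = 16031/171.
2.2⁵ = 51.53632 falls short of 16031/171 but 2.2⁶ = 1771561/15625 reaches it, so n = 6.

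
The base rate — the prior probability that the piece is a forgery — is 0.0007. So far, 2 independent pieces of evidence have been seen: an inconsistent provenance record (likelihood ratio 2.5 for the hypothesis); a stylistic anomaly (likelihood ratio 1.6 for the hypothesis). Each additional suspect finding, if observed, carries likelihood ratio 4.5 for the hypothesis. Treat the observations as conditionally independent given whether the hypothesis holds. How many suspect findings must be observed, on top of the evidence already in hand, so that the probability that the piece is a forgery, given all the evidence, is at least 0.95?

6

Prior odds = 0.0007/0.9993 = 7/9993.
Combined Bayes factor of the evidence already in hand = 2.5 × 1.6 = 4.
Odds after that evidence = (7/9993) × 4 = 28/9993.
Target odds = 0.95/0.05 = 19.
Need 4.5ⁿ ≥ 19 ÷ (28/9993) = 189867/28.
4.5⁵ = 1845.28125 falls short of 189867/28 but 4.5⁶ = 8303.765625 reaches it, so n = 6.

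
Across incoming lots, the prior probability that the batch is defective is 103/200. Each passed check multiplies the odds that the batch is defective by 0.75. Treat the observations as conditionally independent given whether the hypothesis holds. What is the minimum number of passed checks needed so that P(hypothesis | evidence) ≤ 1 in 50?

Prior odds: 0.515 ÷ 0.485 = 103/97.
Likelihood ratio per passed check = 0.75.
Target odds: 0.02 ÷ 0.98 = 1/49.
Require 0.75ⁿ ≤ 1/49 ÷ (103/97) = 97/5047.
0.75¹³ = 1594323/67108864 is still above 97/5047 but 0.75¹⁴ = 4782969/268435456 is at or below it, so n = 14.

14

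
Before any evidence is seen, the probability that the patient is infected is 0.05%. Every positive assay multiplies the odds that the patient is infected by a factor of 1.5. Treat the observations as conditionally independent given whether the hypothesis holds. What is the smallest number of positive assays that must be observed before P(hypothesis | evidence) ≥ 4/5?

Prior odds = 0.0005/0.9995 = 1/1999.
Likelihood ratio per positive assay = 1.5.
Target posterior odds = 0.8/0.2 = 4.
Require 1.5ⁿ ≥ 4 ÷ (1/1999) = 7996.
1.5²² ≈7481.83 falls short of 7996 but 1.5²³ ≈11222.7 reaches it, so n = 23.

23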